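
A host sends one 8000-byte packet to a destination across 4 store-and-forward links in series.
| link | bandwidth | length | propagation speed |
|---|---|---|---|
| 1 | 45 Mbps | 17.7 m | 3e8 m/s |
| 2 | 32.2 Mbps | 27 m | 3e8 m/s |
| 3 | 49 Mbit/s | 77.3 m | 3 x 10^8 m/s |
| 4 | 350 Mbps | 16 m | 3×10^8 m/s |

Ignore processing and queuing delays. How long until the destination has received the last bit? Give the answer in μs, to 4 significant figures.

4899 μs

L = 8000 × 8 = 64000 bits.
Transmission delays (L/R per hop): 1422.22, 1987.58, 1306.12, 182.857 μs; sum = 4898.78 μs.
Propagation delays (d/s per hop): 0.059, 0.09, 0.257667, 0.0533333 μs; sum = 0.46 μs.
End-to-end = 4899 μs.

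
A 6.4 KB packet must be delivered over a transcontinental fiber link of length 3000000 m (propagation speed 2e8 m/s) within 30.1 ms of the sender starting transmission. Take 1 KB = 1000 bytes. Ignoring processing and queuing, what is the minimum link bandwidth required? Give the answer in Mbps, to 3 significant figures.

L = 51200 bits.
Propagation delay = 3000000 / 200000000 = 15 ms.
Transmission budget = 30.1 − 15 = 15.1 ms.
R ≥ L / t_tx = 51200 bits / 0.0151 s = 3.39 Mbps.

3.39 Mbps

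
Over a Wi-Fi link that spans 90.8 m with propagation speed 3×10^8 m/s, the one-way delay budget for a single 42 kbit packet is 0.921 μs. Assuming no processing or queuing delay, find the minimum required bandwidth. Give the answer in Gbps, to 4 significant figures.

67.92 Gbps

Propagation delay = 90.8 / 300000000 = 0.302667 μs.
Transmission budget = 0.921 − 0.302667 = 0.618333 μs.
R ≥ L / t_tx = 42000 bits / 6.18333e-07 s = 67.92 Gbps.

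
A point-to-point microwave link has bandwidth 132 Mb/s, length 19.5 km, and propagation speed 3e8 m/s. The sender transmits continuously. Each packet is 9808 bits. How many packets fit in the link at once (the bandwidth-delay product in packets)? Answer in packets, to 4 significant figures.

0.8748 packets

Propagation delay = 19500 / 300000000 = 6.5e-05 s.
BDP = R × t_prop = 132000000 × 6.5e-05 = 8580 bits.
In packets of 9808 bits: 0.8748 packets.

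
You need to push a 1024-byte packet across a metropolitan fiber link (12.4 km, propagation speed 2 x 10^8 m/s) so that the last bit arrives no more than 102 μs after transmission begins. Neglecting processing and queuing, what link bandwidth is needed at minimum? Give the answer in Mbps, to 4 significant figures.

L = 8192 bits.
Propagation delay = 12400 / 200000000 = 62 μs.
Transmission budget = 102 − 62 = 40 μs.
R ≥ L / t_tx = 8192 bits / 4e-05 s = 204.8 Mbps.

204.8 Mbps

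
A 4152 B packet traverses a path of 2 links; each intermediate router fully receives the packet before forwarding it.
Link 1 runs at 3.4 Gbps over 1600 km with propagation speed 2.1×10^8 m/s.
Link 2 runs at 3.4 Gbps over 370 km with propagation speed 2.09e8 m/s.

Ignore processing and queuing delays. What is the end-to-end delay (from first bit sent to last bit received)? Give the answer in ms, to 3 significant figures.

L = 4152 × 8 = 33216 bits.
Transmission delay per hop = L/R = 33216/3400000000 = 0.00976941 ms; 2 hops → 0.0195388 ms.
Propagation delays (d/s per hop): 7.61905, 1.77033 ms; sum = 9.38938 ms.
End-to-end = 9.41 ms.

9.41 ms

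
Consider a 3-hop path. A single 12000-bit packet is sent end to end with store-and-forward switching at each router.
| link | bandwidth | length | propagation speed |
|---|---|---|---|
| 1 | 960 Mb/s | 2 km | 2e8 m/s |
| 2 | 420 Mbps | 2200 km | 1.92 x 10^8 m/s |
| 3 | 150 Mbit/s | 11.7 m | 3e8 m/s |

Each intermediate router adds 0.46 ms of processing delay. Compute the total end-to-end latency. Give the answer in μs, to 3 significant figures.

Transmission delays (L/R per hop): 12.5, 28.5714, 80 μs; sum = 121.071 μs.
Propagation delays (d/s per hop): 10, 11458.3, 0.039 μs; sum = 11468.4 μs.
Processing at 2 router(s): 2 × 0.46 ms = 920 μs.
End-to-end = 12500 μs.

12500 μs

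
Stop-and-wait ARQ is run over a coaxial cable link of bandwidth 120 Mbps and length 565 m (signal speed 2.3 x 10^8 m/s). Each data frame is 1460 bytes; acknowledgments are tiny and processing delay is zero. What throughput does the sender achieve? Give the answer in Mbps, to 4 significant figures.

t_tx = L/R = 11680/120000000 = 9.73333e-05 s.
t_prop = 565/2.3e+08 = 2.45652e-06 s; RTT = 4.91304e-06 s.
Cycle = t_tx + RTT = 0.000102246 s.
Throughput = L / cycle = 11680 / 0.000102246 = 114.2 Mbps.

114.2 Mbps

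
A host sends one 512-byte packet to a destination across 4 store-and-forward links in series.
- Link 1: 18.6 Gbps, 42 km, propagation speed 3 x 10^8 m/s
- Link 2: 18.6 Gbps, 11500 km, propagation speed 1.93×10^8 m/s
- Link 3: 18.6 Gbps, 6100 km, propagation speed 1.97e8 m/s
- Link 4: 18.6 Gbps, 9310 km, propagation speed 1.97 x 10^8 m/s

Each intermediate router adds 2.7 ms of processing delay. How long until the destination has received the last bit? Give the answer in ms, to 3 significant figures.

L = 512 × 8 = 4096 bits.
Transmission delay per hop = L/R = 4096/18600000000 = 0.000220215 ms; 4 hops → 0.00088086 ms.
Propagation delays (d/s per hop): 0.14, 59.5855, 30.9645, 47.2589 ms; sum = 137.949 ms.
Processing at 3 router(s): 3 × 2.7 ms = 8.1 ms.
End-to-end = 146 ms.

146 ms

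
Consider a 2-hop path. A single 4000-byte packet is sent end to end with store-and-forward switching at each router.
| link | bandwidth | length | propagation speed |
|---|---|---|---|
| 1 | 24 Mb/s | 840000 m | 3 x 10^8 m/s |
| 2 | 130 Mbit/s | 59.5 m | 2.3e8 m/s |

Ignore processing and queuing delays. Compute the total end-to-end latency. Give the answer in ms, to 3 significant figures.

4.38 ms

L = 4000 × 8 = 32000 bits.
Transmission delays (L/R per hop): 1.33333, 0.246154 ms; sum = 1.57949 ms.
Propagation delays (d/s per hop): 2.8, 0.000258696 ms; sum = 2.80026 ms.
End-to-end = 4.38 ms.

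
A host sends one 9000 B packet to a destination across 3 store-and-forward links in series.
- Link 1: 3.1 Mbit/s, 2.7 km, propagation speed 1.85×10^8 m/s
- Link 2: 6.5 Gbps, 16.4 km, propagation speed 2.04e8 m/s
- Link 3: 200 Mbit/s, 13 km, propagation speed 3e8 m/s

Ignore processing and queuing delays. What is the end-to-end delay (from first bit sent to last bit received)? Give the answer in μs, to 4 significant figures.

L = 9000 × 8 = 72000 bits.
Transmission delays (L/R per hop): 23225.8, 11.0769, 360 μs; sum = 23596.9 μs.
Propagation delays (d/s per hop): 14.5946, 80.3922, 43.3333 μs; sum = 138.32 μs.
End-to-end = 23740 μs.

23740 μs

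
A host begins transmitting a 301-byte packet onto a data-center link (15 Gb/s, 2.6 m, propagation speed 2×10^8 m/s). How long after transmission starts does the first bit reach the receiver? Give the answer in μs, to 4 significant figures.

First bit experiences only propagation delay: d/s = 2.6/200000000 = 0.01300 μs.

0.01300 μs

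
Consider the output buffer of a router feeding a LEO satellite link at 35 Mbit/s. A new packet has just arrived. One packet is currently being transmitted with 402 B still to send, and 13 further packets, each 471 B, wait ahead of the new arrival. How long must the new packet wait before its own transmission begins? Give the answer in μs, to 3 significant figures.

Each queued packet: L/R = 3768/35000000 = 107.657 μs.
13 queued → 1399.54 μs.
Plus remaining 3216 bits of current packet: 91.8857 μs.
Queuing delay = 1490 μs.

1490 μs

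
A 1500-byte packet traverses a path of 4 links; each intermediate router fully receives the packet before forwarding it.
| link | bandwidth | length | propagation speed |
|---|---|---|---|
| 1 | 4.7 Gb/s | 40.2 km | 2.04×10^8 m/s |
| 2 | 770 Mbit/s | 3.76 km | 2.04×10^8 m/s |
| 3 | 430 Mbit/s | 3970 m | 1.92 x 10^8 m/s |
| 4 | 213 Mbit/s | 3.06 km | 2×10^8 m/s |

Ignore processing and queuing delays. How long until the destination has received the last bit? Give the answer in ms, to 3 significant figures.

L = 1500 × 8 = 12000 bits.
Transmission delays (L/R per hop): 0.00255319, 0.0155844, 0.027907, 0.056338 ms; sum = 0.102383 ms.
Propagation delays (d/s per hop): 0.197059, 0.0184314, 0.0206771, 0.0153 ms; sum = 0.251467 ms.
End-to-end = 0.354 ms.

0.354 ms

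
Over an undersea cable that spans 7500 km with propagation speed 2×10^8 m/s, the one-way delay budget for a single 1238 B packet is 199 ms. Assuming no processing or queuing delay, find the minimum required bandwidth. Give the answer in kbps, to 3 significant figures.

61.3 kbps

L = 9904 bits.
Propagation delay = 7500000 / 200000000 = 37.5 ms.
Transmission budget = 199 − 37.5 = 161.5 ms.
R ≥ L / t_tx = 9904 bits / 0.1615 s = 61.3 kbps.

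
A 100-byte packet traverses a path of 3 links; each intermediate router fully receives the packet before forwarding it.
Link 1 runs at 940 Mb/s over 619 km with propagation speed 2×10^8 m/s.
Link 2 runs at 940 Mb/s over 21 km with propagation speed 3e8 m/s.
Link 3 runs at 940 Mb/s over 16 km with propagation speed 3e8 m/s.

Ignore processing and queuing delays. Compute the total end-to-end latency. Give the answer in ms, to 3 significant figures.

3.22 ms

L = 100 × 8 = 800 bits.
Transmission delay per hop = L/R = 800/940000000 = 0.000851064 ms; 3 hops → 0.00255319 ms.
Propagation delays (d/s per hop): 3.095, 0.07, 0.0533333 ms; sum = 3.21833 ms.
End-to-end = 3.22 ms.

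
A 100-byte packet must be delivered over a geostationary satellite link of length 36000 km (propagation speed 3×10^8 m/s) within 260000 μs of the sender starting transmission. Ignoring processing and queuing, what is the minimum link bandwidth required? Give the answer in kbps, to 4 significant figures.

L = 800 bits.
Propagation delay = 36000000 / 300000000 = 120000 μs.
Transmission budget = 260000 − 120000 = 140000 μs.
R ≥ L / t_tx = 800 bits / 0.14 s = 5.714 kbps.

5.714 kbps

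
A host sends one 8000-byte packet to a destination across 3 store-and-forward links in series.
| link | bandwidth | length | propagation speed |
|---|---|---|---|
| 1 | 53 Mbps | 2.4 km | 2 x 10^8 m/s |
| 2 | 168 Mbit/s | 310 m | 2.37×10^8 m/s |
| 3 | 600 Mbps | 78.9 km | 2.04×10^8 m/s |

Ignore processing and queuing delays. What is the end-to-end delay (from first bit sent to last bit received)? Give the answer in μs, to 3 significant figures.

L = 8000 × 8 = 64000 bits.
Transmission delays (L/R per hop): 1207.55, 380.952, 106.667 μs; sum = 1695.17 μs.
Propagation delays (d/s per hop): 12, 1.30802, 386.765 μs; sum = 400.073 μs.
End-to-end = 2100 μs.

2100 μs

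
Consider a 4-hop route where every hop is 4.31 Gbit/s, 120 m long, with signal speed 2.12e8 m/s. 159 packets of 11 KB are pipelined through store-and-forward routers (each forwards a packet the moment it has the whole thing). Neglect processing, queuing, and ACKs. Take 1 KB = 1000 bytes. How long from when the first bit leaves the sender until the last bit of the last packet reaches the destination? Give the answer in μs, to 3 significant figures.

3310 μs

Per-hop transmission t_tx = L/R = 88000/4310000000 = 20.4176 μs.
Per-hop propagation t_prop = 120/212000000 = 0.566038 μs.
Pipeline fill: first packet needs 4·t_tx to clear all hops; remaining 158 packets each add one t_tx.
Total = (4+159-1)·t_tx + 4·t_prop = 162·20.4176 + 4·0.566038 = 3310 μs.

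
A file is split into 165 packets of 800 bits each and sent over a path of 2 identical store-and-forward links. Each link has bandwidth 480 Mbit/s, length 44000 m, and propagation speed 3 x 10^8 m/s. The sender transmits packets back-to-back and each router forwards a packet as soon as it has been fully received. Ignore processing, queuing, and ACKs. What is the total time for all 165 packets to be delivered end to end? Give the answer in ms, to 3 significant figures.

Per-hop transmission t_tx = L/R = 800/480000000 = 0.00166667 ms.
Per-hop propagation t_prop = 44000/300000000 = 0.146667 ms.
Pipeline fill: first packet needs 2·t_tx to clear all hops; remaining 164 packets each add one t_tx.
Total = (2+165-1)·t_tx + 2·t_prop = 166·0.00166667 + 2·0.146667 = 0.570 ms.

0.570 ms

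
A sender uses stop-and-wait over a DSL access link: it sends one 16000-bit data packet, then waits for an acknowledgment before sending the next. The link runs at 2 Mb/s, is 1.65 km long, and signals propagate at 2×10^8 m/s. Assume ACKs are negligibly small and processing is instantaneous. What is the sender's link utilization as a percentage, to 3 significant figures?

t_tx = L/R = 16000/2000000 = 0.008 s.
t_prop = 1650/200000000 = 8.25e-06 s; RTT = 1.65e-05 s.
Cycle = t_tx + RTT = 0.0080165 s.
Utilization = t_tx / cycle = 0.008/0.0080165 = 99.8 %.

99.8 %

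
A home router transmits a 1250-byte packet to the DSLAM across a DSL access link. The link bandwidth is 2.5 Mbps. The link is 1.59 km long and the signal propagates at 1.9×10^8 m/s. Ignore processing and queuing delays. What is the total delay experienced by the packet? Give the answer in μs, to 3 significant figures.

4010 μs

L = 1250 × 8 = 10000 bits.
Transmission delay = L/R = 10000 / 2500000 = 4000 μs.
Propagation delay = d/s = 1590 m / 190000000 m/s = 8.36842 μs.
Total = 4010 μs.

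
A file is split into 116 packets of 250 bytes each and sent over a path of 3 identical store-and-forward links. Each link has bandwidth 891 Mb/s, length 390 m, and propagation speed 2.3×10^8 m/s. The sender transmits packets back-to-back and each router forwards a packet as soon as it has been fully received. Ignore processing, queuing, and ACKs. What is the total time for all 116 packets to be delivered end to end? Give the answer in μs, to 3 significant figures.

Per-hop transmission t_tx = L/R = 2000/891000000 = 2.24467 μs.
Per-hop propagation t_prop = 390/2.3e+08 = 1.69565 μs.
Pipeline fill: first packet needs 3·t_tx to clear all hops; remaining 115 packets each add one t_tx.
Total = (3+116-1)·t_tx + 3·t_prop = 118·2.24467 + 3·1.69565 = 270 μs.

270 μs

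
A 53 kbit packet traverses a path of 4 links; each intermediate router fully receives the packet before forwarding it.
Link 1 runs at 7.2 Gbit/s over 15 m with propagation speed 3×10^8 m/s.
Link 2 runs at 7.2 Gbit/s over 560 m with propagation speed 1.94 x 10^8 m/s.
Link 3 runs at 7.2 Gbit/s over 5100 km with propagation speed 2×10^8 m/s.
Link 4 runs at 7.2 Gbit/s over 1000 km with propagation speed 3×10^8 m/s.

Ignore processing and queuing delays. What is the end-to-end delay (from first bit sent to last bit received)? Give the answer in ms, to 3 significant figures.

28.9 ms

L = 53000 bits.
Transmission delay per hop = L/R = 53000/7200000000 = 0.00736111 ms; 4 hops → 0.0294444 ms.
Propagation delays (d/s per hop): 5e-05, 0.0028866, 25.5, 3.33333 ms; sum = 28.8363 ms.
End-to-end = 28.9 ms.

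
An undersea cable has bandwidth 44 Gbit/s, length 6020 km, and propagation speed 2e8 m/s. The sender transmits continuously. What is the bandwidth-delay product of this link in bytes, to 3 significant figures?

Propagation delay = 6020000 / 200000000 = 0.0301 s.
BDP = R × t_prop = 44000000000 × 0.0301 = 1324400000 bits.
In bytes: 1324400000/8 = 166000000 bytes.

166000000 bytes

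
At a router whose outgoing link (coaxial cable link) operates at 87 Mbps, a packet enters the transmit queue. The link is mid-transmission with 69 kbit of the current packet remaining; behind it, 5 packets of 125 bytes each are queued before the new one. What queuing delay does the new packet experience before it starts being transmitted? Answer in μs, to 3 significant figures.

Each queued packet: L/R = 1000/87000000 = 11.4943 μs.
5 queued → 57.4713 μs.
Plus remaining 69000 bits of current packet: 793.103 μs.
Queuing delay = 851 μs.

851 μs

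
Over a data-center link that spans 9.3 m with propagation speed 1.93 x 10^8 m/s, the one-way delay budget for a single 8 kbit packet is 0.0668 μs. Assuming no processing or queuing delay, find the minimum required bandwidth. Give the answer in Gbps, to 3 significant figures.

Propagation delay = 9.3 / 193000000 = 0.0481865 μs.
Transmission budget = 0.0668 − 0.0481865 = 0.0186135 μs.
R ≥ L / t_tx = 8000 bits / 1.86135e-08 s = 430 Gbps.

430 Gbps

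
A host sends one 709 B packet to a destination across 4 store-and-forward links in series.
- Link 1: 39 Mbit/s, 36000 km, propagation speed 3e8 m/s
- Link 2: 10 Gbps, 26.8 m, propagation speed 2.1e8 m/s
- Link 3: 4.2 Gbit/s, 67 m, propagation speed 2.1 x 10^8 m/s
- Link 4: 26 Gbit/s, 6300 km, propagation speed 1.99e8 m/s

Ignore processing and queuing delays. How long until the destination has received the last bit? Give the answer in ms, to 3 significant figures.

L = 709 × 8 = 5672 bits.
Transmission delays (L/R per hop): 0.145436, 0.0005672, 0.00135048, 0.000218154 ms; sum = 0.147572 ms.
Propagation delays (d/s per hop): 120, 0.000127619, 0.000319048, 31.6583 ms; sum = 151.659 ms.
End-to-end = 152 ms.

152 ms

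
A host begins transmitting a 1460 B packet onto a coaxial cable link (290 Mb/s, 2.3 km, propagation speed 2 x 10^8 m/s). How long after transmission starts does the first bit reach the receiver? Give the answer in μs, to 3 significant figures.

First bit experiences only propagation delay: d/s = 2300/200000000 = 11.5 μs.

11.5 μs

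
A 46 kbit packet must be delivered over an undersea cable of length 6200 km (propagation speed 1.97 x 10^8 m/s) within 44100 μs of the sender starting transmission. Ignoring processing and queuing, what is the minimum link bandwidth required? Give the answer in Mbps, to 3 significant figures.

3.64 Mbps

Propagation delay = 6200000 / 197000000 = 31472.1 μs.
Transmission budget = 44100 − 31472.1 = 12627.9 μs.
R ≥ L / t_tx = 46000 bits / 0.0126279 s = 3.64 Mbps.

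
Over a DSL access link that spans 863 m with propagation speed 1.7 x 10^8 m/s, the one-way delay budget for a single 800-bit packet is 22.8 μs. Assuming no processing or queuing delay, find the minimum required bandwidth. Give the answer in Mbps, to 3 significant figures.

45.1 Mbps

Propagation delay = 863 / 170000000 = 5.07647 μs.
Transmission budget = 22.8 − 5.07647 = 17.7235 μs.
R ≥ L / t_tx = 800 bits / 1.77235e-05 s = 45.1 Mbps.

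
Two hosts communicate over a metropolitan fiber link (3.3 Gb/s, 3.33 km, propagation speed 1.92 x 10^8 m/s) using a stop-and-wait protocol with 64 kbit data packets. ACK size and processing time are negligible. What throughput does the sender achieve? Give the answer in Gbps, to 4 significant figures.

1.183 Gbps

t_tx = L/R = 64000/3300000000 = 1.93939e-05 s.
t_prop = 3330/192000000 = 1.73438e-05 s; RTT = 3.46875e-05 s.
Cycle = t_tx + RTT = 5.40814e-05 s.
Throughput = L / cycle = 64000 / 5.40814e-05 = 1.183 Gbps.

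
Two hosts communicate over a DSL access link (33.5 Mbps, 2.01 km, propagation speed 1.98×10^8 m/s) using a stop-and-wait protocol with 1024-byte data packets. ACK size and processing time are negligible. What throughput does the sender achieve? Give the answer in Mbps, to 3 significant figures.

t_tx = L/R = 8192/33500000 = 0.000244537 s.
t_prop = 2010/198000000 = 1.01515e-05 s; RTT = 2.0303e-05 s.
Cycle = t_tx + RTT = 0.00026484 s.
Throughput = L / cycle = 8192 / 0.00026484 = 30.9 Mbps.

30.9 Mbps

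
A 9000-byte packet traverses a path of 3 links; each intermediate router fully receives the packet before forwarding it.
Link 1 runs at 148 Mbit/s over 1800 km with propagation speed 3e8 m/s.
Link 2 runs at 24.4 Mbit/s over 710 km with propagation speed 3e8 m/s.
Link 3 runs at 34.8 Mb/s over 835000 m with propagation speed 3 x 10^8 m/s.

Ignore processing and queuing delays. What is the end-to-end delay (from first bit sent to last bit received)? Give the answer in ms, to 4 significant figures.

L = 9000 × 8 = 72000 bits.
Transmission delays (L/R per hop): 0.486486, 2.95082, 2.06897 ms; sum = 5.50627 ms.
Propagation delays (d/s per hop): 6, 2.36667, 2.78333 ms; sum = 11.15 ms.
End-to-end = 16.66 ms.

16.66 ms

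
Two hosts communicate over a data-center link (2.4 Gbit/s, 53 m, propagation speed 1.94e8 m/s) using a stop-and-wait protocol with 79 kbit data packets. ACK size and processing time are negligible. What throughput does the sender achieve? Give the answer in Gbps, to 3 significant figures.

2.36 Gbps

t_tx = L/R = 79000/2400000000 = 3.29167e-05 s.
t_prop = 53/194000000 = 2.73196e-07 s; RTT = 5.46392e-07 s.
Cycle = t_tx + RTT = 3.34631e-05 s.
Throughput = L / cycle = 79000 / 3.34631e-05 = 2.36 Gbps.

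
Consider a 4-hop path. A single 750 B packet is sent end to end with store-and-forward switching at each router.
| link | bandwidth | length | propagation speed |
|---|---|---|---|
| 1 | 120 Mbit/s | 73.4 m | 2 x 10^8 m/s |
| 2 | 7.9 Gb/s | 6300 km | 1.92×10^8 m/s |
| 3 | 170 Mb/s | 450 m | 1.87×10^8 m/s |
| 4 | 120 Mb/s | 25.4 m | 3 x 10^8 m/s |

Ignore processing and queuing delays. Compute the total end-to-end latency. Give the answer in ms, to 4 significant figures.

32.95 ms

L = 750 × 8 = 6000 bits.
Transmission delays (L/R per hop): 0.05, 0.000759494, 0.0352941, 0.05 ms; sum = 0.136054 ms.
Propagation delays (d/s per hop): 0.000367, 32.8125, 0.00240642, 8.46667e-05 ms; sum = 32.8154 ms.
End-to-end = 32.95 ms.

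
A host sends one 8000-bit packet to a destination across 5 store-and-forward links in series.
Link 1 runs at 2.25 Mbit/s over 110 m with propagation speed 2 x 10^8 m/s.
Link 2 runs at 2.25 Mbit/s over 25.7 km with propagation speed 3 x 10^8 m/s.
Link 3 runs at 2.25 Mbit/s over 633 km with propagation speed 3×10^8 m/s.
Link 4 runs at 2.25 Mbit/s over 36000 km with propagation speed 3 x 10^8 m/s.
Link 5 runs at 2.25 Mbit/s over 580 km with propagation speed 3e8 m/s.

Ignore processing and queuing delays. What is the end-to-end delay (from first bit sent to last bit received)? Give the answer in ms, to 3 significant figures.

142 ms

Transmission delay per hop = L/R = 8000/2250000 = 3.55556 ms; 5 hops → 17.7778 ms.
Propagation delays (d/s per hop): 0.00055, 0.0856667, 2.11, 120, 1.93333 ms; sum = 124.13 ms.
End-to-end = 142 ms.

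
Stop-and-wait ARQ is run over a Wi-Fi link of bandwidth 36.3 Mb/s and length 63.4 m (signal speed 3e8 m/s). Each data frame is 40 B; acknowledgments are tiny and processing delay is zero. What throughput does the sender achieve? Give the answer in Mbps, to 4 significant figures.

t_tx = L/R = 320/36300000 = 8.81543e-06 s.
t_prop = 63.4/300000000 = 2.11333e-07 s; RTT = 4.22667e-07 s.
Cycle = t_tx + RTT = 9.23809e-06 s.
Throughput = L / cycle = 320 / 9.23809e-06 = 34.64 Mbps.

34.64 Mbps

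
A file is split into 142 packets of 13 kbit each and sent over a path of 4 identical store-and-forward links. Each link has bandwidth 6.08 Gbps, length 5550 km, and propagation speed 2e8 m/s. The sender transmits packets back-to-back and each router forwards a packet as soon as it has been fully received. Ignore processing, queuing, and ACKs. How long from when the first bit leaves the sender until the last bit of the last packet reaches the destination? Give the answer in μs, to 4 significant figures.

111300 μs

Per-hop transmission t_tx = L/R = 13000/6080000000 = 2.13816 μs.
Per-hop propagation t_prop = 5550000/200000000 = 27750 μs.
Pipeline fill: first packet needs 4·t_tx to clear all hops; remaining 141 packets each add one t_tx.
Total = (4+142-1)·t_tx + 4·t_prop = 145·2.13816 + 4·27750 = 111300 μs.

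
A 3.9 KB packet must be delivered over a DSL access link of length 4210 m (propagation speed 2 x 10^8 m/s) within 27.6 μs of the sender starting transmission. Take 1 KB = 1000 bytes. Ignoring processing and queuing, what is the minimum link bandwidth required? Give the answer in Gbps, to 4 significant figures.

4.763 Gbps

L = 31200 bits.
Propagation delay = 4210 / 200000000 = 21.05 μs.
Transmission budget = 27.6 − 21.05 = 6.55 μs.
R ≥ L / t_tx = 31200 bits / 6.55e-06 s = 4.763 Gbps.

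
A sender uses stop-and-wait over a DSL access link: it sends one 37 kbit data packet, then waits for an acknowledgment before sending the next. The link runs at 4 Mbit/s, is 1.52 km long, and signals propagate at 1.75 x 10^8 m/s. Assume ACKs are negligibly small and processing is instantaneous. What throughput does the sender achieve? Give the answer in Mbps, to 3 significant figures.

3.99 Mbps

t_tx = L/R = 37000/4000000 = 0.00925 s.
t_prop = 1520/175000000 = 8.68571e-06 s; RTT = 1.73714e-05 s.
Cycle = t_tx + RTT = 0.00926737 s.
Throughput = L / cycle = 37000 / 0.00926737 = 3.99 Mbps.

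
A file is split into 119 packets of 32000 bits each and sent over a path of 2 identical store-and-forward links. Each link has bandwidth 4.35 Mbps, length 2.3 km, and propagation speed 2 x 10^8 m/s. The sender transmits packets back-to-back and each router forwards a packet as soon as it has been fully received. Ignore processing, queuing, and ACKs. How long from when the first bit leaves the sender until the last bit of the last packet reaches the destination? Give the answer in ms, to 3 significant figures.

883 ms

Per-hop transmission t_tx = L/R = 32000/4350000 = 7.35632 ms.
Per-hop propagation t_prop = 2300/200000000 = 0.0115 ms.
Pipeline fill: first packet needs 2·t_tx to clear all hops; remaining 118 packets each add one t_tx.
Total = (2+119-1)·t_tx + 2·t_prop = 120·7.35632 + 2·0.0115 = 883 ms.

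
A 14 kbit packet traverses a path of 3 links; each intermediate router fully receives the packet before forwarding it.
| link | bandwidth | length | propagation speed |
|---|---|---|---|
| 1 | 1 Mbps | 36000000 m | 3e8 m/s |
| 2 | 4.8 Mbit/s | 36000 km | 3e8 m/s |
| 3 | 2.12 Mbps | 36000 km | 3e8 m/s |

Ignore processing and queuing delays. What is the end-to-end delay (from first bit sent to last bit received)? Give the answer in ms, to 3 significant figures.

384 ms

L = 14000 bits.
Transmission delays (L/R per hop): 14, 2.91667, 6.60377 ms; sum = 23.5204 ms.
Propagation delays (d/s per hop): 120, 120, 120 ms; sum = 360 ms.
End-to-end = 384 ms.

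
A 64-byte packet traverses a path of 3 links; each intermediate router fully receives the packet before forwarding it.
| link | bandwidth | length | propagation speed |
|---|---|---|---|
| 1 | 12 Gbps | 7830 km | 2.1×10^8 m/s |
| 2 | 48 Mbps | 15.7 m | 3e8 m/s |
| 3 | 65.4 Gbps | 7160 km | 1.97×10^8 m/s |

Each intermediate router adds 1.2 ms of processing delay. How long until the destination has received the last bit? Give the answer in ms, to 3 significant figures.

L = 64 × 8 = 512 bits.
Transmission delays (L/R per hop): 4.26667e-05, 0.0106667, 7.82875e-06 ms; sum = 0.0107172 ms.
Propagation delays (d/s per hop): 37.2857, 5.23333e-05, 36.3452 ms; sum = 73.6309 ms.
Processing at 2 router(s): 2 × 1.2 ms = 2.4 ms.
End-to-end = 76.0 ms.

76.0 ms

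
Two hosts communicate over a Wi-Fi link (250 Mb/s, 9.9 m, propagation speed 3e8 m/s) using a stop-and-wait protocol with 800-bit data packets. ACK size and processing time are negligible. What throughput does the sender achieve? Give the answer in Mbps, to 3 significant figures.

t_tx = L/R = 800/250000000 = 3.2e-06 s.
t_prop = 9.9/300000000 = 3.3e-08 s; RTT = 6.6e-08 s.
Cycle = t_tx + RTT = 3.266e-06 s.
Throughput = L / cycle = 800 / 3.266e-06 = 245 Mbps.

245 Mbps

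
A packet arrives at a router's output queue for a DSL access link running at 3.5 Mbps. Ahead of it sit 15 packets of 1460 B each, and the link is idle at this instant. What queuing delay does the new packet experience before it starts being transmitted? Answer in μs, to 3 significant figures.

Each queued packet: L/R = 11680/3500000 = 3337.14 μs.
15 queued → 50057.1 μs.
Queuing delay = 50100 μs.

50100 μs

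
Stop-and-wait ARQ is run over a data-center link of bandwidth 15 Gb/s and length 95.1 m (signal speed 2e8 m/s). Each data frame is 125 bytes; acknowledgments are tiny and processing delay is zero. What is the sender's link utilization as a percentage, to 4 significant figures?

t_tx = L/R = 1000/15000000000 = 6.66667e-08 s.
t_prop = 95.1/200000000 = 4.755e-07 s; RTT = 9.51e-07 s.
Cycle = t_tx + RTT = 1.01767e-06 s.
Utilization = t_tx / cycle = 6.66667e-08/1.01767e-06 = 6.551 %.

6.551 %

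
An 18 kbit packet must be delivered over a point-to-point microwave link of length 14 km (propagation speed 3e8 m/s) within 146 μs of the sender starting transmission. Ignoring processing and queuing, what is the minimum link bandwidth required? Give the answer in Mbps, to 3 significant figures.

181 Mbps

Propagation delay = 14000 / 300000000 = 46.6667 μs.
Transmission budget = 146 − 46.6667 = 99.3333 μs.
R ≥ L / t_tx = 18000 bits / 9.93333e-05 s = 181 Mbps.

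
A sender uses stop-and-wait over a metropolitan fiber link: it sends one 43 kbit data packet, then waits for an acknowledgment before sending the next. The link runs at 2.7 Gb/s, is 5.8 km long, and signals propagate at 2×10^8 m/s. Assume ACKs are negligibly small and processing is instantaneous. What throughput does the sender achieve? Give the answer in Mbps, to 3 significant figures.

582 Mbps

t_tx = L/R = 43000/2700000000 = 1.59259e-05 s.
t_prop = 5800/200000000 = 2.9e-05 s; RTT = 5.8e-05 s.
Cycle = t_tx + RTT = 7.39259e-05 s.
Throughput = L / cycle = 43000 / 7.39259e-05 = 582 Mbps.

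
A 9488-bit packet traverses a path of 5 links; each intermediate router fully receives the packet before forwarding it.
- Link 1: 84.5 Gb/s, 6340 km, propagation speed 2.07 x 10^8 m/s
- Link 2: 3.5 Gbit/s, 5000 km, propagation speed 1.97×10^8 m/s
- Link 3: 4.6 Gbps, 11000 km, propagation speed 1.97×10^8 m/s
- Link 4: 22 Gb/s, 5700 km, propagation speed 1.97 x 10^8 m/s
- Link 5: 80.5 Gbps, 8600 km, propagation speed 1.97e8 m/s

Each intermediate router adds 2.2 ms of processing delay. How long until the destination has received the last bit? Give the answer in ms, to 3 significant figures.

193 ms

Transmission delays (L/R per hop): 0.000112284, 0.00271086, 0.00206261, 0.000431273, 0.000117863 ms; sum = 0.00543489 ms.
Propagation delays (d/s per hop): 30.628, 25.3807, 55.8376, 28.934, 43.6548 ms; sum = 184.435 ms.
Processing at 4 router(s): 4 × 2.2 ms = 8.8 ms.
End-to-end = 193 ms.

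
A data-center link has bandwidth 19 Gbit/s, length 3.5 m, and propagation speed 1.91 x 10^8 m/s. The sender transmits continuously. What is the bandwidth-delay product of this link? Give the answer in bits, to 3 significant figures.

348 bits

Propagation delay = 3.5 / 191000000 = 1.83246e-08 s.
BDP = R × t_prop = 19000000000 × 1.83246e-08 = 348.168 bits.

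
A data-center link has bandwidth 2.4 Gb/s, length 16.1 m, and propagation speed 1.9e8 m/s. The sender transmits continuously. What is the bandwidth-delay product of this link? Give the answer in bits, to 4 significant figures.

203.4 bits

Propagation delay = 16.1 / 190000000 = 8.47368e-08 s.
BDP = R × t_prop = 2400000000 × 8.47368e-08 = 203.368 bits.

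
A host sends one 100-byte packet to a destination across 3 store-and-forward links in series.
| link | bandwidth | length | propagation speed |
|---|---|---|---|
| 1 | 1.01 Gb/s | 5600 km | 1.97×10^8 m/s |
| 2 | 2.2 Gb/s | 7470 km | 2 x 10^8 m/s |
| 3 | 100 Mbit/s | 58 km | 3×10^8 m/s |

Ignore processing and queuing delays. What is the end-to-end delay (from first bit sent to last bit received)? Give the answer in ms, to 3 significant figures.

66.0 ms

L = 100 × 8 = 800 bits.
Transmission delays (L/R per hop): 0.000792079, 0.000363636, 0.008 ms; sum = 0.00915572 ms.
Propagation delays (d/s per hop): 28.4264, 37.35, 0.193333 ms; sum = 65.9697 ms.
End-to-end = 66.0 ms.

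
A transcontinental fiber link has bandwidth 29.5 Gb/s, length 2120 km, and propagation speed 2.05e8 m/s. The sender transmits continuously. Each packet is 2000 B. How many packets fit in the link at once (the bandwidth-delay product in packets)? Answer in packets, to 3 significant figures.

Propagation delay = 2120000 / 2.05e+08 = 0.0103415 s.
BDP = R × t_prop = 29500000000 × 0.0103415 = 305073000 bits.
In packets of 16000 bits: 19100 packets.

19100 packets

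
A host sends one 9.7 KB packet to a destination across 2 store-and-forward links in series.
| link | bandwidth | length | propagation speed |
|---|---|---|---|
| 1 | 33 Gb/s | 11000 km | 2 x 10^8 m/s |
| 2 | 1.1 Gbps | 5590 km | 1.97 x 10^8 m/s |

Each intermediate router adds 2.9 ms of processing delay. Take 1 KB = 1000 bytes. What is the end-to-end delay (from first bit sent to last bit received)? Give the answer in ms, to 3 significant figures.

86.3 ms

L = 77600 bits.
Transmission delays (L/R per hop): 0.00235152, 0.0705455 ms; sum = 0.072897 ms.
Propagation delays (d/s per hop): 55, 28.3756 ms; sum = 83.3756 ms.
Processing at 1 router(s): 1 × 2.9 ms = 2.9 ms.
End-to-end = 86.3 ms.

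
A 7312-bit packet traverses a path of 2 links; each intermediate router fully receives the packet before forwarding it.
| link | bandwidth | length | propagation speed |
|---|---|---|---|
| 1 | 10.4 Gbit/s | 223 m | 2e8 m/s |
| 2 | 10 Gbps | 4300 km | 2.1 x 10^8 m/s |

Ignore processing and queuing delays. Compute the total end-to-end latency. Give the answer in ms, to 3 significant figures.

20.5 ms

Transmission delays (L/R per hop): 0.000703077, 0.0007312 ms; sum = 0.00143428 ms.
Propagation delays (d/s per hop): 0.001115, 20.4762 ms; sum = 20.4773 ms.
End-to-end = 20.5 ms.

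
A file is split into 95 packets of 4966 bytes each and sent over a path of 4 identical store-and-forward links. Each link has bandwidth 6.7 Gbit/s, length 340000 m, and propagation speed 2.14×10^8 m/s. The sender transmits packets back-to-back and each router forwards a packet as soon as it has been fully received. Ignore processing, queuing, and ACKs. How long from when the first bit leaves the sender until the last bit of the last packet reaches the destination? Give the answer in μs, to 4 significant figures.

6936 μs

Per-hop transmission t_tx = L/R = 39728/6700000000 = 5.92955 μs.
Per-hop propagation t_prop = 340000/214000000 = 1588.79 μs.
Pipeline fill: first packet needs 4·t_tx to clear all hops; remaining 94 packets each add one t_tx.
Total = (4+95-1)·t_tx + 4·t_prop = 98·5.92955 + 4·1588.79 = 6936 μs.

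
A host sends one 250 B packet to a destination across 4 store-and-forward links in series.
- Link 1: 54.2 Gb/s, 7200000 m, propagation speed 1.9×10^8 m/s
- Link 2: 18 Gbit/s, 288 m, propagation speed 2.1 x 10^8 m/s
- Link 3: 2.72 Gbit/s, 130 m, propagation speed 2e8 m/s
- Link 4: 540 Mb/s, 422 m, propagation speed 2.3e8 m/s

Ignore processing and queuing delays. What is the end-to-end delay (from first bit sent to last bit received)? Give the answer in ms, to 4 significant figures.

37.90 ms

L = 250 × 8 = 2000 bits.
Transmission delays (L/R per hop): 3.69004e-05, 0.000111111, 0.000735294, 0.0037037 ms; sum = 0.00458701 ms.
Propagation delays (d/s per hop): 37.8947, 0.00137143, 0.00065, 0.00183478 ms; sum = 37.8986 ms.
End-to-end = 37.90 ms.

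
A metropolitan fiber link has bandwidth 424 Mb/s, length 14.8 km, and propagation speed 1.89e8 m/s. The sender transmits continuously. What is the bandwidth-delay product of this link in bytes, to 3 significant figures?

Propagation delay = 14800 / 189000000 = 7.83069e-05 s.
BDP = R × t_prop = 424000000 × 7.83069e-05 = 33202.1 bits.
In bytes: 33202.1/8 = 4150 bytes.

4150 bytes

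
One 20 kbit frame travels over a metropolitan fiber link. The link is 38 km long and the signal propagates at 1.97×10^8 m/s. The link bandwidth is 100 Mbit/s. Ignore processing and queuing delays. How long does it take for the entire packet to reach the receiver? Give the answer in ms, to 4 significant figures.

0.3929 ms

L = 20000 bits.
Transmission delay = L/R = 20000 / 100000000 = 0.2 ms.
Propagation delay = d/s = 38000 m / 197000000 m/s = 0.192893 ms.
Total = 0.3929 ms.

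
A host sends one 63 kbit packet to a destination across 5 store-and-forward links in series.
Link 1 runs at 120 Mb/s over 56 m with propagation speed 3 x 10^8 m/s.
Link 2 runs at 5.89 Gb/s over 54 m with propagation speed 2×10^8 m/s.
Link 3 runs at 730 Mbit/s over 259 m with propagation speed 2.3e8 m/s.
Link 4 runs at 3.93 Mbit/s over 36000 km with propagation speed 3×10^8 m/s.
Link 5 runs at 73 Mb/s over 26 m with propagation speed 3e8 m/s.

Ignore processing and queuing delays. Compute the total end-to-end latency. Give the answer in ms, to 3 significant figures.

L = 63000 bits.
Transmission delays (L/R per hop): 0.525, 0.0106961, 0.0863014, 16.0305, 0.863014 ms; sum = 17.5155 ms.
Propagation delays (d/s per hop): 0.000186667, 0.00027, 0.00112609, 120, 8.66667e-05 ms; sum = 120.002 ms.
End-to-end = 138 ms.

138 ms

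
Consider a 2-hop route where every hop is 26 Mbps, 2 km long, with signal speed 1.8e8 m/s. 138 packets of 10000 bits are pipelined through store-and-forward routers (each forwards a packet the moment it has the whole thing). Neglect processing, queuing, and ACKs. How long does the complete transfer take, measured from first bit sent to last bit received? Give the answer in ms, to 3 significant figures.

53.5 ms

Per-hop transmission t_tx = L/R = 10000/26000000 = 0.384615 ms.
Per-hop propagation t_prop = 2000/180000000 = 0.0111111 ms.
Pipeline fill: first packet needs 2·t_tx to clear all hops; remaining 137 packets each add one t_tx.
Total = (2+138-1)·t_tx + 2·t_prop = 139·0.384615 + 2·0.0111111 = 53.5 ms.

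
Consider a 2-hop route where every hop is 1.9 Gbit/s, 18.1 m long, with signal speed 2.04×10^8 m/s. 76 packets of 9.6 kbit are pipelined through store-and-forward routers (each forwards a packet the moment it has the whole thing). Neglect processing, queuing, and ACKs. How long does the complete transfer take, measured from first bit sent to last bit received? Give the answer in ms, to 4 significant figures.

0.3892 ms

Per-hop transmission t_tx = L/R = 9600/1900000000 = 0.00505263 ms.
Per-hop propagation t_prop = 18.1/204000000 = 8.87255e-05 ms.
Pipeline fill: first packet needs 2·t_tx to clear all hops; remaining 75 packets each add one t_tx.
Total = (2+76-1)·t_tx + 2·t_prop = 77·0.00505263 + 2·8.87255e-05 = 0.3892 ms.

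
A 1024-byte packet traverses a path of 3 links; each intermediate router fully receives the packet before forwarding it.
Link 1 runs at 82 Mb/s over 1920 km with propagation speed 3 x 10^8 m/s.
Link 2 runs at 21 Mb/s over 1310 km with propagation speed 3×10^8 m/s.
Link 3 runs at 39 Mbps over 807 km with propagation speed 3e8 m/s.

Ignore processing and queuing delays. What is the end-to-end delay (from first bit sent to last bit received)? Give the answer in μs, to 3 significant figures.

14200 μs

L = 1024 × 8 = 8192 bits.
Transmission delays (L/R per hop): 99.9024, 390.095, 210.051 μs; sum = 700.049 μs.
Propagation delays (d/s per hop): 6400, 4366.67, 2690 μs; sum = 13456.7 μs.
End-to-end = 14200 μs.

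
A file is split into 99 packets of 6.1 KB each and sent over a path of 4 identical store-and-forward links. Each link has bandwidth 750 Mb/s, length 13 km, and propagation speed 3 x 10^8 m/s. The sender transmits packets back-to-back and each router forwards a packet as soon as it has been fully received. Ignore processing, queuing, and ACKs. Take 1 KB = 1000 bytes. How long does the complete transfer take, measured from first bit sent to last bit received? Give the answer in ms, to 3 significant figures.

Per-hop transmission t_tx = L/R = 48800/750000000 = 0.0650667 ms.
Per-hop propagation t_prop = 13000/300000000 = 0.0433333 ms.
Pipeline fill: first packet needs 4·t_tx to clear all hops; remaining 98 packets each add one t_tx.
Total = (4+99-1)·t_tx + 4·t_prop = 102·0.0650667 + 4·0.0433333 = 6.81 ms.

6.81 ms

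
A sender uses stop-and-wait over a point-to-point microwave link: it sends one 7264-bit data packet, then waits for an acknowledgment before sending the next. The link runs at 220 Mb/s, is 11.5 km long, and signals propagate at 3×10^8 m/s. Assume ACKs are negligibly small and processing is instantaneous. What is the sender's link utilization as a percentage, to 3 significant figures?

30.1 %

t_tx = L/R = 7264/220000000 = 3.30182e-05 s.
t_prop = 11500/300000000 = 3.83333e-05 s; RTT = 7.66667e-05 s.
Cycle = t_tx + RTT = 0.000109685 s.
Utilization = t_tx / cycle = 3.30182e-05/0.000109685 = 30.1 %.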